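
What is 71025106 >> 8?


0b100001110111100000111010010 >> 8 = 0b1000011101111000001 = 277441

277441


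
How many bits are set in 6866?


0b1101011010010 has 7 set bits

7


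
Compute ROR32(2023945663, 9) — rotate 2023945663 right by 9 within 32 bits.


Rotate 0b1111000101000101111010110111111 right by 9 (32-bit) = 0b11011111101111000101000101111010 = 3753660794

3753660794


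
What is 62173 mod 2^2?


62173 & 3 = 1

1


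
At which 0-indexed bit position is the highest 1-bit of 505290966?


0b11110000111100010000011010110. Highest set bit at position 28

28


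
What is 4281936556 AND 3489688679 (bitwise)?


0b11111111001110010010101010101100 & 0b11010000000000000110110001100111 = 0b11010000000000000010100000100100 = 3489671204

3489671204


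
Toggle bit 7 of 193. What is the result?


193 ^ (1 << 7) = 193 ^ 128 = 65

65


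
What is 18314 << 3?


0b100011110001010 << 3 = 0b100011110001010000 = 146512

146512


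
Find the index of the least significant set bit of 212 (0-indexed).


0b11010100. Lowest set bit at position 2

2


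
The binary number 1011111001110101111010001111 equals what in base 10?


1011111001110101111010001111 in decimal = 199712399

199712399


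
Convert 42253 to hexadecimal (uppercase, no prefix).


42253 = A50D hex

A50D


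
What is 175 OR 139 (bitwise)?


0b10101111 | 0b10001011 = 0b10101111 = 175

175


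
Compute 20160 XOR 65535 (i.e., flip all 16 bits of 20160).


20160 ^ 65535 = 45375

45375


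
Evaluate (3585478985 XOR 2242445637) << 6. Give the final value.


Step 1: 3585478985 ^ 2242445637 = 1344213004
Step 2: 1344213004 << 6 = 86029632256

86029632256


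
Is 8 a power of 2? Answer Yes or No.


0b1000. Only one bit set => Yes

Yes


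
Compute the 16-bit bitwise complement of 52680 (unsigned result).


~0b1100110111001000 = 0b11001000110111 = 12855 (16-bit unsigned)

12855


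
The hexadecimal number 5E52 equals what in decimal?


5E52 hex = 24146 decimal

24146


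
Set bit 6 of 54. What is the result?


54 | (1 << 6) = 54 | 64 = 118

118


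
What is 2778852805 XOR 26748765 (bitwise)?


0b10100101101000011110110111000101 ^ 0b1100110000010011101011101 = 0b10100100001110011100101010011000 = 2755250840

2755250840


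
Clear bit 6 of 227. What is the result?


227 & ~(1 << 6) = 163

163


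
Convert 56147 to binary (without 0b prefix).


56147 = 1101101101010011 in binary

1101101101010011


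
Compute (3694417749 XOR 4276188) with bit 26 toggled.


Step 1: 3694417749 ^ 4276188 = 3698681993
Step 2: 3698681993 ^ (1 << 26) = 3698681993 ^ 67108864 = 3631573129

3631573129


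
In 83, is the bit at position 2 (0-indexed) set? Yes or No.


0b1010011, bit 2 = 0. No

No


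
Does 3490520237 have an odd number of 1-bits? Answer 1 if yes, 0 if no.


0b11010000000011010001110010101101 has 14 ones => parity 0

0


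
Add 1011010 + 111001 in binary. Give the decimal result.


1011010 + 111001 = 10010011 = 147

147


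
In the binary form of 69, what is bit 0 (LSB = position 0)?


0b1000101, position 0 = 1

1


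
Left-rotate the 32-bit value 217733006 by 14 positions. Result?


Rotate 0b1100111110100101011110001110 left by 14 (32-bit) = 0b10010101111000111000001100111110 = 2514715454

2514715454


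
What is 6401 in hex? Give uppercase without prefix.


6401 = 1901 hex

1901


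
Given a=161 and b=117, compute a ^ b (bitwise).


161 ^ 117 = 212

212


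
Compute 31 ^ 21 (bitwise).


0b11111 ^ 0b10101 = 0b1010 = 10

10


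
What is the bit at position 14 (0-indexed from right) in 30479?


0b111011100001111, position 14 = 1

1


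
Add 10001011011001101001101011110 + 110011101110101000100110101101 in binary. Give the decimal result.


10001011011001101001101011110 + 110011101110101000100110101101 = 1000101001001110101110100001011 = 1160207627

1160207627


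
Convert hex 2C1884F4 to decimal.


2C1884F4 hex = 739804404 decimal

739804404


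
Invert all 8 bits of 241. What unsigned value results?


241 ^ 255 = 14

14


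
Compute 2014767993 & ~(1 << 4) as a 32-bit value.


2014767993 & ~(1 << 4) = 2014767977

2014767977


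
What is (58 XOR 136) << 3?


Step 1: 58 ^ 136 = 178
Step 2: 178 << 3 = 1424

1424


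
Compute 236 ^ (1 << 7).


236 ^ (1 << 7) = 236 ^ 128 = 108

108


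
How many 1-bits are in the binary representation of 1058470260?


0b111111000101101111100101110100 has 19 set bits

19


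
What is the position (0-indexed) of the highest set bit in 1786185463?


0b1101010011101110000011011110111. Highest set bit at position 30

30


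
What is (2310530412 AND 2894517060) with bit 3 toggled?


Step 1: 2310530412 & 2894517060 = 2290532676
Step 2: 2290532676 ^ (1 << 3) = 2290532676 ^ 8 = 2290532684

2290532684


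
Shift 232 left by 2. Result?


0b11101000 << 2 = 0b1110100000 = 928

928


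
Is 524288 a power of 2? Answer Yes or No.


0b10000000000000000000. Only one bit set => Yes

Yes


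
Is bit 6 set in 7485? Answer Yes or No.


0b1110100111101, bit 6 = 0. No

No


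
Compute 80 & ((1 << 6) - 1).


80 & 63 = 16

16


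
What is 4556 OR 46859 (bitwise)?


0b1000111001100 | 0b1011011100001011 = 0b1011011111001111 = 47055

47055


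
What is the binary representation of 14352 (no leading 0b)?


14352 = 11100000010000 in binary

11100000010000


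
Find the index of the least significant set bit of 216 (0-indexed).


0b11011000. Lowest set bit at position 3

3


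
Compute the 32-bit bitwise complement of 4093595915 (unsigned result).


~0b11110011111111110101000100001011 = 0b1100000000001010111011110100 = 201371380 (32-bit unsigned)

201371380


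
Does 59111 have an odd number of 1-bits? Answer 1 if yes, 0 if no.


0b1110011011100111 has 11 ones => parity 1

1


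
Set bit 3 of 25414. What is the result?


25414 | (1 << 3) = 25414 | 8 = 25422

25422


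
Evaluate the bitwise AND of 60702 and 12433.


0b1110110100011110 & 0b11000010010001 = 0b10000000010000 = 8208

8208


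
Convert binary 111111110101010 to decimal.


111111110101010 in decimal = 32682

32682


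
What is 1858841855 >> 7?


0b1101110110010111010110011111111 >> 7 = 0b110111011001011101011001 = 14522201

14522201


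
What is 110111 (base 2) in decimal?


110111 in decimal = 55

55


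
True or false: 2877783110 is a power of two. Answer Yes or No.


0b10101011100001110111110001000110. Multiple bits set => No

No


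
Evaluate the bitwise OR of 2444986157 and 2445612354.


0b10010001101110111000011100101101 | 0b10010001110001010001010101000010 = 0b10010001111111111001011101101111 = 2449446767

2449446767


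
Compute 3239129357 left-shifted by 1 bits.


0b11000001000100010011000100001101 << 1 = 0b110000010001000100110001000011010 = 6478258714

6478258714


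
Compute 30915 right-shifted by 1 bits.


0b111100011000011 >> 1 = 0b11110001100001 = 15457

15457


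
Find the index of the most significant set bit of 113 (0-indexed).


0b1110001. Highest set bit at position 6

6


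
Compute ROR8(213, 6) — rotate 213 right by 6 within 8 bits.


Rotate 0b11010101 right by 6 (8-bit) = 0b1010111 = 87

87


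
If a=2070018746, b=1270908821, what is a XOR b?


2070018746 ^ 1270908821 = 815889711

815889711


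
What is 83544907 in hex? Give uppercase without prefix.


83544907 = 4FACB4B hex

4FACB4B


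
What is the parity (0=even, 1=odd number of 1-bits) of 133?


0b10000101 has 3 ones => parity 1

1


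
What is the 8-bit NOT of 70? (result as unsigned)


~0b1000110 = 0b10111001 = 185 (8-bit unsigned)

185


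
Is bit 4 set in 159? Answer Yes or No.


0b10011111, bit 4 = 1. Yes

Yes


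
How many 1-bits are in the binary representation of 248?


0b11111000 has 5 set bits

5


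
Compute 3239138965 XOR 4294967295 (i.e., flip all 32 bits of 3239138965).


3239138965 ^ 4294967295 = 1055828330

1055828330


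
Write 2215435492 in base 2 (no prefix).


2215435492 = 10000100000011001101110011100100 in binary

10000100000011001101110011100100


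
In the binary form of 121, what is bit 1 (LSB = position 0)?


0b1111001, position 1 = 0

0


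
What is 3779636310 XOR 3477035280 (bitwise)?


0b11100001010010001010110001010110 ^ 0b11001111001111110101100100010000 = 0b101110011101111111010101000110 = 779613510

779613510


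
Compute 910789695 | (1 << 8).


910789695 | (1 << 8) = 910789695 | 256 = 910789951

910789951


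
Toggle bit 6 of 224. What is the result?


224 ^ (1 << 6) = 224 ^ 64 = 160

160


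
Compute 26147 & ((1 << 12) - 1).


26147 & 4095 = 1571

1571


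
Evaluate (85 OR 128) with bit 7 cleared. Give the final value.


Step 1: 85 | 128 = 213
Step 2: 213 & ~(1 << 7) = 85

85


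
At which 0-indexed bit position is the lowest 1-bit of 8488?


0b10000100101000. Lowest set bit at position 3

3


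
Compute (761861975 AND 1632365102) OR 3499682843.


Step 1: 761861975 & 1632365102 = 558432774
Step 2: 558432774 | 3499682843 = 4057591327

4057591327


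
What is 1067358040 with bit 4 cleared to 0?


1067358040 & ~(1 << 4) = 1067358024

1067358024


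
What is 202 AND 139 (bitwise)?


0b11001010 & 0b10001011 = 0b10001010 = 138

138


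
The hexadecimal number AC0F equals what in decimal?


AC0F hex = 44047 decimal

44047


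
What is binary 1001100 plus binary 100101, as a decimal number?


1001100 + 100101 = 1110001 = 113

113


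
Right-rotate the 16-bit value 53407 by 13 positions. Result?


Rotate 0b1101000010011111 right by 13 (16-bit) = 0b1000010011111110 = 34046

34046


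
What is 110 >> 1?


0b1101110 >> 1 = 0b110111 = 55

55


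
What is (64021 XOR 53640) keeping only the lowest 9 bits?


Step 1: 64021 ^ 53640 = 11165
Step 2: 11165 & 511 = 413

413


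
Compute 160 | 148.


0b10100000 | 0b10010100 = 0b10110100 = 180

180


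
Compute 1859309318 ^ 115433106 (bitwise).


0b1101110110100101100111100000110 ^ 0b110111000010101111010010010 = 0b1101000001100111001000110010100 = 1748210068

1748210068


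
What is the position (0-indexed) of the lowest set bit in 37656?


0b1001001100011000. Lowest set bit at position 3

3


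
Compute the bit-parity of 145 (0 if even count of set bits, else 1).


0b10010001 has 3 ones => parity 1

1


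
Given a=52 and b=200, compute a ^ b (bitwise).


52 ^ 200 = 252

252


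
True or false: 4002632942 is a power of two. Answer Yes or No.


0b11101110100100110101010011101110. Multiple bits set => No

No


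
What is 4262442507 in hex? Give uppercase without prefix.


4262442507 = FE0FB60B hex

FE0FB60B


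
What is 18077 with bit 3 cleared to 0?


18077 & ~(1 << 3) = 18069

18069


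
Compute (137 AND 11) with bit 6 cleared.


Step 1: 137 & 11 = 9
Step 2: 9 & ~(1 << 6) = 9

9


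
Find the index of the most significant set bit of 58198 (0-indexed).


0b1110001101010110. Highest set bit at position 15

15


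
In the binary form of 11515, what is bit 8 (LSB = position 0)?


0b10110011111011, position 8 = 0

0


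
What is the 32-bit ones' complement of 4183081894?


4183081894 ^ 4294967295 = 111885401

111885401


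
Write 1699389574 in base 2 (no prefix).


1699389574 = 1100101010010101010000010000110 in binary

1100101010010101010000010000110


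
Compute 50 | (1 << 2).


50 | (1 << 2) = 50 | 4 = 54

54


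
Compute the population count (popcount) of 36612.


0b1000111100000100 has 6 set bits

6


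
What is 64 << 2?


0b1000000 << 2 = 0b100000000 = 256

256


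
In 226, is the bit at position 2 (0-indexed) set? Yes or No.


0b11100010, bit 2 = 0. No

No


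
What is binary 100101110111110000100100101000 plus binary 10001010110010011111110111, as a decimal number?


100101110111110000100100101000 + 10001010110010011111110111 = 101000000010100011000100011111 = 671756575

671756575


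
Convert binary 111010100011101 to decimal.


111010100011101 in decimal = 29981

29981


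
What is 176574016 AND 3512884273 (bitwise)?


0b1010100001100100111001000000 & 0b11010001011000100101110000110001 = 0b100100110000000000 = 150528

150528


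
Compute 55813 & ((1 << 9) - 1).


55813 & 511 = 5

5


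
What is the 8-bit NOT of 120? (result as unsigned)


~0b1111000 = 0b10000111 = 135 (8-bit unsigned)

135


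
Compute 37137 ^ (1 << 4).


37137 ^ (1 << 4) = 37137 ^ 16 = 37121

37121


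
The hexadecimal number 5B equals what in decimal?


5B hex = 91 decimal

91


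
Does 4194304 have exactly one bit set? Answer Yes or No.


0b10000000000000000000000. Only one bit set => Yes

Yes


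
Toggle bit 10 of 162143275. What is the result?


162143275 ^ (1 << 10) = 162143275 ^ 1024 = 162142251

162142251


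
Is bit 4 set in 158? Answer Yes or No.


0b10011110, bit 4 = 1. Yes

Yes


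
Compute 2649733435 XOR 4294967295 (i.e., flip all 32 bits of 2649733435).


2649733435 ^ 4294967295 = 1645233860

1645233860


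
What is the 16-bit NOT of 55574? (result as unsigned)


~0b1101100100010110 = 0b10011011101001 = 9961 (16-bit unsigned)

9961


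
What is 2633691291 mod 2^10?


2633691291 & 1023 = 155

155


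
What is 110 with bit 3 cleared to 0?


110 & ~(1 << 3) = 102

102


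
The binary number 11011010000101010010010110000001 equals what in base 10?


11011010000101010010010110000001 in decimal = 3658818945

3658818945


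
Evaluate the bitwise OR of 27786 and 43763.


0b110110010001010 | 0b1010101011110011 = 0b1110111011111011 = 61179

61179


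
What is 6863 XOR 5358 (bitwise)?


0b1101011001111 ^ 0b1010011101110 = 0b111000100001 = 3617

3617


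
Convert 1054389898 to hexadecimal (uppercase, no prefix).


1054389898 = 3ED8B68A hex

3ED8B68A


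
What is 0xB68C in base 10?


B68C hex = 46732 decimal

46732


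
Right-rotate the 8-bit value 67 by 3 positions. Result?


Rotate 0b1000011 right by 3 (8-bit) = 0b1101000 = 104

104


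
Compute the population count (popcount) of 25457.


0b110001101110001 has 8 set bits

8


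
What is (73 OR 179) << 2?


Step 1: 73 | 179 = 251
Step 2: 251 << 2 = 1004

1004


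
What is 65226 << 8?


0b1111111011001010 << 8 = 0b111111101100101000000000 = 16697856

16697856


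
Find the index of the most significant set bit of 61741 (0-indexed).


0b1111000100101101. Highest set bit at position 15

15


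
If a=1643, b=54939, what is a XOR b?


1643 ^ 54939 = 53488

53488


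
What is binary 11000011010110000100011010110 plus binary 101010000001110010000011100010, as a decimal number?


11000011010110000100011010110 + 101010000001110010000011100010 = 1000010011100100010100110111000 = 1114778040

1114778040


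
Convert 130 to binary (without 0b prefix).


130 = 10000010 in binary

10000010


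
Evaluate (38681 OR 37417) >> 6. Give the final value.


Step 1: 38681 | 37417 = 38713
Step 2: 38713 >> 6 = 604

604


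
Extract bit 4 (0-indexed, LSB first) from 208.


0b11010000, position 4 = 1

1


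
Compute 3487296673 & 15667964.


0b11001111110110111110110010100001 & 0b111011110001001011111100 = 0b110010110000000010100000 = 13303968

13303968


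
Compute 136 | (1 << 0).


136 | (1 << 0) = 136 | 1 = 137

137


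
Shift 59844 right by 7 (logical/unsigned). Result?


0b1110100111000100 >> 7 = 0b111010011 = 467

467


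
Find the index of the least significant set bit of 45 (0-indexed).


0b101101. Lowest set bit at position 0

0


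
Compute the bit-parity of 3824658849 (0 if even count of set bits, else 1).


0b11100011111101111010100110100001 has 19 ones => parity 1

1


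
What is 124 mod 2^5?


124 & 31 = 28

28


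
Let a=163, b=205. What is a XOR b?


163 ^ 205 = 110

110


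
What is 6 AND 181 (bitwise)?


0b110 & 0b10110101 = 0b100 = 4

4


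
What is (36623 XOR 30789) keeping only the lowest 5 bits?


Step 1: 36623 ^ 30789 = 63306
Step 2: 63306 & 31 = 10

10


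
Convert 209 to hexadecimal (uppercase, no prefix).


209 = D1 hex

D1


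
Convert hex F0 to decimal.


F0 hex = 240 decimal

240


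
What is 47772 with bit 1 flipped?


47772 ^ (1 << 1) = 47772 ^ 2 = 47774

47774


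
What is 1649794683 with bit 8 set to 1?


1649794683 | (1 << 8) = 1649794683 | 256 = 1649794939

1649794939


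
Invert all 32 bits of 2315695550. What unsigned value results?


2315695550 ^ 4294967295 = 1979271745

1979271745


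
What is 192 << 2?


0b11000000 << 2 = 0b1100000000 = 768

768


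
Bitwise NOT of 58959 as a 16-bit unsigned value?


~0b1110011001001111 = 0b1100110110000 = 6576 (16-bit unsigned)

6576


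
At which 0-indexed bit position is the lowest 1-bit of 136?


0b10001000. Lowest set bit at position 3

3


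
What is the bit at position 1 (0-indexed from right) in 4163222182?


0b11111000001001011011101010100110, position 1 = 1

1


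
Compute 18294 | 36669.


0b100011101110110 | 0b1000111100111101 = 0b1100111101111111 = 53119

53119


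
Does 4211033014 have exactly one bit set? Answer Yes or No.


0b11111010111111110100001110110110. Multiple bits set => No

No


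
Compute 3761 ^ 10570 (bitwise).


0b111010110001 ^ 0b10100101001010 = 0b10011111111011 = 10235

10235


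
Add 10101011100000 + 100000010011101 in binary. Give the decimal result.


10101011100000 + 100000010011101 = 110101101111101 = 27517

27517


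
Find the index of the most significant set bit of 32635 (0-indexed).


0b111111101111011. Highest set bit at position 14

14


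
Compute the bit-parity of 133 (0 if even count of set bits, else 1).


0b10000101 has 3 ones => parity 1

1


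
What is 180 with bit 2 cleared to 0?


180 & ~(1 << 2) = 176

176


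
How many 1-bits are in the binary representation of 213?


0b11010101 has 5 set bits

5


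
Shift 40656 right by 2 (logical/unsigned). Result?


0b1001111011010000 >> 2 = 0b10011110110100 = 10164

10164


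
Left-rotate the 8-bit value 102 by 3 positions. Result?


Rotate 0b1100110 left by 3 (8-bit) = 0b110011 = 51

51


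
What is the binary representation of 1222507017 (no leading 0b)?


1222507017 = 1001000110111011111101000001001 in binary

1001000110111011111101000001001


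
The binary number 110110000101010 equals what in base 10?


110110000101010 in decimal = 27690

27690


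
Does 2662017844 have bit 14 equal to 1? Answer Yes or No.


0b10011110101010110010101100110100, bit 14 = 0. No

No


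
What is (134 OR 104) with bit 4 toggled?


Step 1: 134 | 104 = 238
Step 2: 238 ^ (1 << 4) = 238 ^ 16 = 254

254


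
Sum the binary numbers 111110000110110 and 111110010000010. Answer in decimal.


111110000110110 + 111110010000010 = 1111100010111000 = 63672

63672


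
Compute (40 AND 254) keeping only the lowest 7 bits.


Step 1: 40 & 254 = 40
Step 2: 40 & 127 = 40

40


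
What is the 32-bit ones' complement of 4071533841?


4071533841 ^ 4294967295 = 223433454

223433454


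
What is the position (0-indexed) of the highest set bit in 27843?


0b110110011000011. Highest set bit at position 14

14


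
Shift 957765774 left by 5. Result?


0b111001000101100101100010001110 << 5 = 0b11100100010110010110001000111000000 = 30648504768

30648504768


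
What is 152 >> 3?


0b10011000 >> 3 = 0b10011 = 19

19


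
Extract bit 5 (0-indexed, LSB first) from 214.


0b11010110, position 5 = 0

0


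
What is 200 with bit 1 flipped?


200 ^ (1 << 1) = 200 ^ 2 = 202

202


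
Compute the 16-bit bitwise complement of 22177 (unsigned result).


~0b101011010100001 = 0b1010100101011110 = 43358 (16-bit unsigned)

43358


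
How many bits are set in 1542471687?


0b1011011111100000100000000000111 has 13 set bits

13


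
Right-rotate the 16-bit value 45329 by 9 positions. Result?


Rotate 0b1011000100010001 right by 9 (16-bit) = 0b1000100011011000 = 35032

35032


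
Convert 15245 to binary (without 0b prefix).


15245 = 11101110001101 in binary

11101110001101


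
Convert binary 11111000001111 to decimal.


11111000001111 in decimal = 15887

15887


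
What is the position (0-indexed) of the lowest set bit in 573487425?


0b100010001011101011100101000001. Lowest set bit at position 0

0


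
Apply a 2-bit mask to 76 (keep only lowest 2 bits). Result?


76 & 3 = 0

0


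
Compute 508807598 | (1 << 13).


508807598 | (1 << 13) = 508807598 | 8192 = 508815790

508815790


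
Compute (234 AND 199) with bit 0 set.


Step 1: 234 & 199 = 194
Step 2: 194 | (1 << 0) = 194 | 1 = 195

195


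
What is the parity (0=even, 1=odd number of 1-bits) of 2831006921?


0b10101000101111011011110011001001 has 18 ones => parity 0

0


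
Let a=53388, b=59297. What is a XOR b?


53388 ^ 59297 = 14125

14125


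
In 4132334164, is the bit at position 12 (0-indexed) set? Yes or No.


0b11110110010011100110101001010100, bit 12 = 0. No

No


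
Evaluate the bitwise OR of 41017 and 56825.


0b1010000000111001 | 0b1101110111111001 = 0b1111110111111001 = 65017

65017


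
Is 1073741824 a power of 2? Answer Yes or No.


0b1000000000000000000000000000000. Only one bit set => Yes

Yes


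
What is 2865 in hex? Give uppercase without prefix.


2865 = B31 hex

B31


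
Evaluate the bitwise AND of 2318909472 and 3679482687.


0b10001010001101111100000000100000 & 0b11011011010100000111001100111111 = 0b10001010000100000100000000100000 = 2316320800

2316320800


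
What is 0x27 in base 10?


27 hex = 39 decimal

39


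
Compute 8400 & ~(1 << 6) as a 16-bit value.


8400 & ~(1 << 6) = 8336

8336


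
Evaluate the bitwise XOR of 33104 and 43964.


0b1000000101010000 ^ 0b1010101110111100 = 0b10101011101100 = 10988

10988


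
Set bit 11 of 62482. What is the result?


62482 | (1 << 11) = 62482 | 2048 = 64530

64530


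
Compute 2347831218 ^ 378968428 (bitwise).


0b10001011111100010000111110110010 ^ 0b10110100101101001100101101100 = 0b10011101011001111001011011011110 = 2640811742

2640811742


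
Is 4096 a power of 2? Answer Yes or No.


0b1000000000000. Only one bit set => Yes

Yes


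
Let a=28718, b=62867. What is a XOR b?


28718 ^ 62867 = 34237

34237


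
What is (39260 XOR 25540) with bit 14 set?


Step 1: 39260 ^ 25540 = 64152
Step 2: 64152 | (1 << 14) = 64152 | 16384 = 64152

64152


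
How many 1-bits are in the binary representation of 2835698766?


0b10101001000001010101010001001110 has 13 set bits

13


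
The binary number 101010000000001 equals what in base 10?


101010000000001 in decimal = 21505

21505


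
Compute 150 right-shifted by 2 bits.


0b10010110 >> 2 = 0b100101 = 37

37


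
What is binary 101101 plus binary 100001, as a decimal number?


101101 + 100001 = 1001110 = 78

78


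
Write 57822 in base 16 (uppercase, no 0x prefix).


57822 = E1DE hex

E1DE


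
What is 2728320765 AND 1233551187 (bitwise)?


0b10100010100111101101111011111101 & 0b1001001100001100111111101010011 = 0b100001100101111001010001 = 8805969

8805969


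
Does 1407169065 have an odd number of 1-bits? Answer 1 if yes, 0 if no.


0b1010011110111111011001000101001 has 18 ones => parity 0

0


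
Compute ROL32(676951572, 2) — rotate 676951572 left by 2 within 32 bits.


Rotate 0b101000010110010111011000010100 left by 2 (32-bit) = 0b10100001011001011101100001010000 = 2707806288

2707806288


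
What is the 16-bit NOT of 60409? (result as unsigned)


~0b1110101111111001 = 0b1010000000110 = 5126 (16-bit unsigned)

5126


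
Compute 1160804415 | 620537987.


0b1000101001100000111100000111111 | 0b100100111111001010100010000011 = 0b1100101111111001111100010111111 = 1711077567

1711077567


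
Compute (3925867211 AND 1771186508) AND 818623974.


Step 1: 3925867211 & 1771186508 = 1771186248
Step 2: 1771186248 & 818623974 = 545398848

545398848


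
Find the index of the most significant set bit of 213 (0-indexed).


0b11010101. Highest set bit at position 7

7


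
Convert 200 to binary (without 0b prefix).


200 = 11001000 in binary

11001000


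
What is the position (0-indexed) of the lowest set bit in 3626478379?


0b11011000001001111010101100101011. Lowest set bit at position 0

0


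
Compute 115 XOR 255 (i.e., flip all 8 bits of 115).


115 ^ 255 = 140

140


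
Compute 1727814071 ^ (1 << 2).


1727814071 ^ (1 << 2) = 1727814071 ^ 4 = 1727814067

1727814067


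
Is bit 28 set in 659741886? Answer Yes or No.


0b100111010100101101110010111110, bit 28 = 0. No

No


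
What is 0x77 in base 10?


77 hex = 119 decimal

119


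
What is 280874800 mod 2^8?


280874800 & 255 = 48

48


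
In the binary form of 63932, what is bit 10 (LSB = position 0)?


0b1111100110111100, position 10 = 0

0


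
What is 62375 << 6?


0b1111001110100111 << 6 = 0b1111001110100111000000 = 3992000

3992000


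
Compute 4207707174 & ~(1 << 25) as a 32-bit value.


4207707174 & ~(1 << 25) = 4174152742

4174152742


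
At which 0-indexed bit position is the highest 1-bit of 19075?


0b100101010000011. Highest set bit at position 14

14


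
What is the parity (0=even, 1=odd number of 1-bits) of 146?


0b10010010 has 3 ones => parity 1

1


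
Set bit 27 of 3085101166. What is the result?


3085101166 | (1 << 27) = 3085101166 | 134217728 = 3219318894

3219318894


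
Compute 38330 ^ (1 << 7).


38330 ^ (1 << 7) = 38330 ^ 128 = 38202

38202


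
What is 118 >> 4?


0b1110110 >> 4 = 0b111 = 7

7


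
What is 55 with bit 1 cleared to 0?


55 & ~(1 << 1) = 53

53


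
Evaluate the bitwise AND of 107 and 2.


0b1101011 & 0b10 = 0b10 = 2

2


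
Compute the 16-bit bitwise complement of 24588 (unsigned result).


~0b110000000001100 = 0b1001111111110011 = 40947 (16-bit unsigned)

40947


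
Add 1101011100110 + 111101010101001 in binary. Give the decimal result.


1101011100110 + 111101010101001 = 1001010110001111 = 38287

38287


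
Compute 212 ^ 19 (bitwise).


0b11010100 ^ 0b10011 = 0b11000111 = 199

199


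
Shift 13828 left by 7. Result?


0b11011000000100 << 7 = 0b110110000001000000000 = 1769984

1769984


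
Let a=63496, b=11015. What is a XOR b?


63496 ^ 11015 = 54031

54031


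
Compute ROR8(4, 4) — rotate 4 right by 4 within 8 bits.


Rotate 0b100 right by 4 (8-bit) = 0b1000000 = 64

64


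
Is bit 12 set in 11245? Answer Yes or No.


0b10101111101101, bit 12 = 0. No

No


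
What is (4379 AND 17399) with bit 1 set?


Step 1: 4379 & 17399 = 275
Step 2: 275 | (1 << 1) = 275 | 2 = 275

275


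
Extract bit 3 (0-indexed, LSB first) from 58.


0b111010, position 3 = 1

1


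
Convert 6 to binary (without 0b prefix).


6 = 110 in binary

110


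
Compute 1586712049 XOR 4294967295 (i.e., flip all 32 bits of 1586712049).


1586712049 ^ 4294967295 = 2708255246

2708255246


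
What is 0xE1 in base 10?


E1 hex = 225 decimal

225


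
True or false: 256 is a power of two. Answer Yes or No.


0b100000000. Only one bit set => Yes

Yes


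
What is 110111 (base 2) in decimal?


110111 in decimal = 55

55


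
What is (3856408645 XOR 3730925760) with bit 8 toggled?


Step 1: 3856408645 ^ 3730925760 = 1002260613
Step 2: 1002260613 ^ (1 << 8) = 1002260613 ^ 256 = 1002260869

1002260869


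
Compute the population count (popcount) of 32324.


0b111111001000100 has 8 set bits

8


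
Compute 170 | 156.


0b10101010 | 0b10011100 = 0b10111110 = 190

190


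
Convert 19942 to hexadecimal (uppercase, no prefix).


19942 = 4DE6 hex

4DE6


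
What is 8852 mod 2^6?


8852 & 63 = 20

20


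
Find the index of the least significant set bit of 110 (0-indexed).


0b1101110. Lowest set bit at position 1

1


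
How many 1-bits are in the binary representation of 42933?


0b1010011110110101 has 10 set bits

10


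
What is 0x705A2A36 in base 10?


705A2A36 hex = 1884957238 decimal

1884957238


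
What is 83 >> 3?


0b1010011 >> 3 = 0b1010 = 10

10


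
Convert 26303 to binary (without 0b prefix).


26303 = 110011010111111 in binary

110011010111111


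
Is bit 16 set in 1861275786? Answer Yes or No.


0b1101110111100001101000010001010, bit 16 = 0. No

No


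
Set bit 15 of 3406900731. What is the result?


3406900731 | (1 << 15) = 3406900731 | 32768 = 3406933499

3406933499


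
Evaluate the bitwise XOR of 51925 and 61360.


0b1100101011010101 ^ 0b1110111110110000 = 0b10010101100101 = 9573

9573


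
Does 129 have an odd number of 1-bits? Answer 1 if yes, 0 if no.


0b10000001 has 2 ones => parity 0

0


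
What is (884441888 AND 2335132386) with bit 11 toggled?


Step 1: 884441888 & 2335132386 = 2556448
Step 2: 2556448 ^ (1 << 11) = 2556448 ^ 2048 = 2558496

2558496


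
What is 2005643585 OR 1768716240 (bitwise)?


0b1110111100010111011000101000001 | 0b1101001011011000111011111010000 = 0b1111111111011111111011111010001 = 2146432977

2146432977


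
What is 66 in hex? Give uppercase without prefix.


66 = 42 hex

42


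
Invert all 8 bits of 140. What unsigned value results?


140 ^ 255 = 115

115


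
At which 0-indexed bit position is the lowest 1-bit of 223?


0b11011111. Lowest set bit at position 0

0


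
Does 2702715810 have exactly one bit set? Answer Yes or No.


0b10100001000110000010101110100010. Multiple bits set => No

No


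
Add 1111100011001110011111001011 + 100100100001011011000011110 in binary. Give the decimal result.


1111100011001110011111001011 + 100100100001011011000011110 = 10100000111011001110111101001 = 337485289

337485289


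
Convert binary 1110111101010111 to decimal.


1110111101010111 in decimal = 61271

61271


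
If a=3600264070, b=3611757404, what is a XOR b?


3600264070 ^ 3611757404 = 30449882

30449882


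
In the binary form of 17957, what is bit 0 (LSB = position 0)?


0b100011000100101, position 0 = 1

1


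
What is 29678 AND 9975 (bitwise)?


0b111001111101110 & 0b10011011110111 = 0b10001011100110 = 8934

8934


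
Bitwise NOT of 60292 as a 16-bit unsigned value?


~0b1110101110000100 = 0b1010001111011 = 5243 (16-bit unsigned)

5243


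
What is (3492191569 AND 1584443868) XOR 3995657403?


Step 1: 3492191569 & 1584443868 = 1344311632
Step 2: 1344311632 ^ 3995657403 = 3188225515

3188225515


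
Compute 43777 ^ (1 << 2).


43777 ^ (1 << 2) = 43777 ^ 4 = 43781

43781


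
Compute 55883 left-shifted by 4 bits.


0b1101101001001011 << 4 = 0b11011010010010110000 = 894128

894128


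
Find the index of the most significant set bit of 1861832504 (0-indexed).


0b1101110111110010100111100111000. Highest set bit at position 30

30


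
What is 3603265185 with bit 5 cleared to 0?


3603265185 & ~(1 << 5) = 3603265153

3603265153


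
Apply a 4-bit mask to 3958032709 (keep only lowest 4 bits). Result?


3958032709 & 15 = 5

5


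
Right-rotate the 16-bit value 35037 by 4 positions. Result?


Rotate 0b1000100011011101 right by 4 (16-bit) = 0b1101100010001101 = 55437

55437


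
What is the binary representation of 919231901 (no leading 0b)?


919231901 = 110110110010100101110110011101 in binary

110110110010100101110110011101


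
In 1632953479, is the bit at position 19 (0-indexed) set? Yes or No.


0b1100001010101001110010010000111, bit 19 = 0. No

No


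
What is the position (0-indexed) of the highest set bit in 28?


0b11100. Highest set bit at position 4

4


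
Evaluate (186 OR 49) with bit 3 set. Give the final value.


Step 1: 186 | 49 = 187
Step 2: 187 | (1 << 3) = 187 | 8 = 187

187


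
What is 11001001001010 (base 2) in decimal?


11001001001010 in decimal = 12874

12874


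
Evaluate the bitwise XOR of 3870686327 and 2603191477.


0b11100110101101011111110001110111 ^ 0b10011011001010011000110010110101 = 0b1111101100111000111000011000010 = 2107404482

2107404482


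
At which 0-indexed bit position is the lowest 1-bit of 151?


0b10010111. Lowest set bit at position 0

0


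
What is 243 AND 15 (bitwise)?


0b11110011 & 0b1111 = 0b11 = 3

3


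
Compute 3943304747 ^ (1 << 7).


3943304747 ^ (1 << 7) = 3943304747 ^ 128 = 3943304875

3943304875


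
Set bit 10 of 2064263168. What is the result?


2064263168 | (1 << 10) = 2064263168 | 1024 = 2064264192

2064264192


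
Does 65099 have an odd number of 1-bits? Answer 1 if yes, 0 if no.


0b1111111001001011 has 11 ones => parity 1

1


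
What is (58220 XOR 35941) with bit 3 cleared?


Step 1: 58220 ^ 35941 = 28425
Step 2: 28425 & ~(1 << 3) = 28417

28417


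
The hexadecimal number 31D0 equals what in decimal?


31D0 hex = 12752 decimal

12752


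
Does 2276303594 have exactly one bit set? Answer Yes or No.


0b10000111101011011010001011101010. Multiple bits set => No

No


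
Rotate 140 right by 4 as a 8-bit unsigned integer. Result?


Rotate 0b10001100 right by 4 (8-bit) = 0b11001000 = 200

200


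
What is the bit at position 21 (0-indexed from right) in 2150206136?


0b10000000001010011000101010111000, position 21 = 1

1


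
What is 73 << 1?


0b1001001 << 1 = 0b10010010 = 146

146


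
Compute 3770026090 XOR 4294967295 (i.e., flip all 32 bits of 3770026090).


3770026090 ^ 4294967295 = 524941205

524941205


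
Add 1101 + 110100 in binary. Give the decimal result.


1101 + 110100 = 1000001 = 65

65


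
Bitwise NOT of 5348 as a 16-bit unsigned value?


~0b1010011100100 = 0b1110101100011011 = 60187 (16-bit unsigned)

60187


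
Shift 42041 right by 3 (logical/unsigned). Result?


0b1010010000111001 >> 3 = 0b1010010000111 = 5255

5255


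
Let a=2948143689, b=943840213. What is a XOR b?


2948143689 ^ 943840213 = 2549662108

2549662108


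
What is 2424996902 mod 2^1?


2424996902 & 1 = 0

0


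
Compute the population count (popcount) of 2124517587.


0b1111110101000011001000011010011 has 16 set bits

16


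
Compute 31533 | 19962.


0b111101100101101 | 0b100110111111010 = 0b111111111111111 = 32767

32767


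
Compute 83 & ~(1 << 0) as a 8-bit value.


83 & ~(1 << 0) = 82

82


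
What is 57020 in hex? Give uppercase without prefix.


57020 = DEBC hex

DEBC


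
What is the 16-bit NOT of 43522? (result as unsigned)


~0b1010101000000010 = 0b101010111111101 = 22013 (16-bit unsigned)

22013


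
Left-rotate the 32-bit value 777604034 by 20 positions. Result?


Rotate 0b101110010110010100101111000010 left by 20 (32-bit) = 0b10111100001000101110010110010100 = 3156403604

3156403604


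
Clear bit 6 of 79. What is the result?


79 & ~(1 << 6) = 15

15


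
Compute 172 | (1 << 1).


172 | (1 << 1) = 172 | 2 = 174

174


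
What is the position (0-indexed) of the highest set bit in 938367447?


0b110111111011100101100111010111. Highest set bit at position 29

29


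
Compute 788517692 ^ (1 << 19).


788517692 ^ (1 << 19) = 788517692 ^ 524288 = 787993404

787993404


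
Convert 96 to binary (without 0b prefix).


96 = 1100000 in binary

1100000


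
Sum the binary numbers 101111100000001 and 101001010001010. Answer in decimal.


101111100000001 + 101001010001010 = 1011000110001011 = 45451

45451


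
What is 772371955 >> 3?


0b101110000010010111010111110011 >> 3 = 0b101110000010010111010111110 = 96546494

96546494


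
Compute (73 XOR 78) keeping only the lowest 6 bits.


Step 1: 73 ^ 78 = 7
Step 2: 7 & 63 = 7

7


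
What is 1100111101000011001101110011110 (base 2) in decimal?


1100111101000011001101110011110 in decimal = 1738644382

1738644382


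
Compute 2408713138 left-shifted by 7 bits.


0b10001111100100100000101110110010 << 7 = 0b100011111001001000001011101100100000000 = 308315281664

308315281664


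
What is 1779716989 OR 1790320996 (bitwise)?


0b1101010000101000101001101111101 | 0b1101010101101100010000101100100 = 0b1101010101101100111001101111101 = 1790342013

1790342013


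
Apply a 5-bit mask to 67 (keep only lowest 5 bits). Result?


67 & 31 = 3

3


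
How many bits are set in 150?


0b10010110 has 4 set bits

4


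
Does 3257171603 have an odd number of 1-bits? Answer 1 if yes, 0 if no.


0b11000010001001000111111010010011 has 15 ones => parity 1

1


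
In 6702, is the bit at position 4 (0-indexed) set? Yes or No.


0b1101000101110, bit 4 = 0. No

No


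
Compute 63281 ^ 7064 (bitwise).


0b1111011100110001 ^ 0b1101110011000 = 0b1110110010101001 = 60585

60585


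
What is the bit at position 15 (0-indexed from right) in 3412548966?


0b11001011011001110101110101100110, position 15 = 0

0


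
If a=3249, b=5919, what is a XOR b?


3249 ^ 5919 = 7086

7086


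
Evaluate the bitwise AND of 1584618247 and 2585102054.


0b1011110011100110101101100000111 & 0b10011010000101011000011011100110 = 0b11010000100010000001000000110 = 437322246

437322246


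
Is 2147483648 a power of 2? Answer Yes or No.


0b10000000000000000000000000000000. Only one bit set => Yes

Yes


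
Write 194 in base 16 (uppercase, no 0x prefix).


194 = C2 hex

C2


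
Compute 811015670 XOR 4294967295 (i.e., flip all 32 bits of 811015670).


811015670 ^ 4294967295 = 3483951625

3483951625


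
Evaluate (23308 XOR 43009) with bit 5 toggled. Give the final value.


Step 1: 23308 ^ 43009 = 62221
Step 2: 62221 ^ (1 << 5) = 62221 ^ 32 = 62253

62253


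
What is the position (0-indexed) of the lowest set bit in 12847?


0b11001000101111. Lowest set bit at position 0

0


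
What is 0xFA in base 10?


FA hex = 250 decimal

250


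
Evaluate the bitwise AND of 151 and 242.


0b10010111 & 0b11110010 = 0b10010010 = 146

146


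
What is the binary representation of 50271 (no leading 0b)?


50271 = 1100010001011111 in binary

1100010001011111


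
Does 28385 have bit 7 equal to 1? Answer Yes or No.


0b110111011100001, bit 7 = 1. Yes

Yes


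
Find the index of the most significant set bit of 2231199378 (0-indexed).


0b10000100111111010110011010010010. Highest set bit at position 31

31


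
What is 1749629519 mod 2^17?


1749629519 & 131071 = 80463

80463


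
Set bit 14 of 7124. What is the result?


7124 | (1 << 14) = 7124 | 16384 = 23508

23508


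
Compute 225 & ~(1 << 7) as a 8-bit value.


225 & ~(1 << 7) = 97

97


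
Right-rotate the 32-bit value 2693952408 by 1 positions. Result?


Rotate 0b10100000100100100111001110011000 right by 1 (32-bit) = 0b1010000010010010011100111001100 = 1346976204

1346976204
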